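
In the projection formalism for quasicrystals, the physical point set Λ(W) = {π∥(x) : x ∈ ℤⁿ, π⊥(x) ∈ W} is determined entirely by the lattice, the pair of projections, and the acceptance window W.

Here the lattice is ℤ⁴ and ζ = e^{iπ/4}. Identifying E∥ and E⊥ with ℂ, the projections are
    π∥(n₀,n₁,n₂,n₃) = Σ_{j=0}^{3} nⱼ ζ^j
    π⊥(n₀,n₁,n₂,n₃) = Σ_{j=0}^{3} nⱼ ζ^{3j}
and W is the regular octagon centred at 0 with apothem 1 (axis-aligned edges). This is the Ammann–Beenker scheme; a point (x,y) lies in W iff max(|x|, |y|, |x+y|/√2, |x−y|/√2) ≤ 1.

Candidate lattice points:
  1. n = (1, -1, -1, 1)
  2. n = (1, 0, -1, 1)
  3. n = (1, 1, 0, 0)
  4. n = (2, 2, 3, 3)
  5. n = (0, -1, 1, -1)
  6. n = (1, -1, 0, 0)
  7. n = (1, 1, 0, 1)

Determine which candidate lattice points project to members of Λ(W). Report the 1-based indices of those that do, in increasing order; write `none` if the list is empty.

With ζ = e^{iπ/4} the internal vectors are ζ^0,ζ^3,ζ^6,ζ^9.
#1 (1, -1, -1, 1): internal (2.41421, 1.00000); octagon support 2.41421 vs apothem 1 → ∉ W
#2 (1, 0, -1, 1): internal (1.70711, 1.70711); octagon support 2.41421 vs apothem 1 → ∉ W
#3 (1, 1, 0, 0): internal (0.29289, 0.70711); octagon support 0.70711 vs apothem 1 → ∈ W
#4 (2, 2, 3, 3): internal (2.70711, 0.53553); octagon support 2.70711 vs apothem 1 → ∉ W
#5 (0, -1, 1, -1): internal (0.00000, -2.41421); octagon support 2.41421 vs apothem 1 → ∉ W
#6 (1, -1, 0, 0): internal (1.70711, -0.70711); octagon support 1.70711 vs apothem 1 → ∉ W
#7 (1, 1, 0, 1): internal (1.00000, 1.41421); octagon support 1.70711 vs apothem 1 → ∉ W

3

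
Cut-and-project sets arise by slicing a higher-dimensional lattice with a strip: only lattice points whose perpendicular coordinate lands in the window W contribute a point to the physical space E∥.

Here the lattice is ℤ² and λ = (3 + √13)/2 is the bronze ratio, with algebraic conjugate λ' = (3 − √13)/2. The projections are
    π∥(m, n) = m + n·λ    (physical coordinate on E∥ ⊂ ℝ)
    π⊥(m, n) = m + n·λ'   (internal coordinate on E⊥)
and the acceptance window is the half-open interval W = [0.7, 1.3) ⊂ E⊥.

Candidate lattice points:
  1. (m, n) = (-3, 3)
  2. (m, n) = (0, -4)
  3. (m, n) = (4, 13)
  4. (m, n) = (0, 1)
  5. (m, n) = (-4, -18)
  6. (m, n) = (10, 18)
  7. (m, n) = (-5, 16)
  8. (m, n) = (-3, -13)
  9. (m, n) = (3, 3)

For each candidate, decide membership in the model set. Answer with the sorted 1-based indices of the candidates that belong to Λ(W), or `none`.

Compute λ' = (3−√13)/2 = -0.302776, so π⊥(m,n) = m -0.302776·n.
#1 (-3,3): internal coord -3 + (3)·λ' = -3.908327; -3.908327 ∉ [0.7, 1.3) → out
#2 (0,-4): internal coord 0 + (-4)·λ' = +1.211103; +1.211103 ∈ [0.7, 1.3) → IN Λ
#3 (4,13): internal coord 4 + (13)·λ' = +0.063917; +0.063917 ∉ [0.7, 1.3) → out
#4 (0,1): internal coord 0 + (1)·λ' = -0.302776; -0.302776 ∉ [0.7, 1.3) → out
#5 (-4,-18): internal coord -4 + (-18)·λ' = +1.449961; +1.449961 ∉ [0.7, 1.3) → out
#6 (10,18): internal coord 10 + (18)·λ' = +4.550039; +4.550039 ∉ [0.7, 1.3) → out
#7 (-5,16): internal coord -5 + (16)·λ' = -9.844410; -9.844410 ∉ [0.7, 1.3) → out
#8 (-3,-13): internal coord -3 + (-13)·λ' = +0.936083; +0.936083 ∈ [0.7, 1.3) → IN Λ
#9 (3,3): internal coord 3 + (3)·λ' = +2.091673; +2.091673 ∉ [0.7, 1.3) → out

2, 8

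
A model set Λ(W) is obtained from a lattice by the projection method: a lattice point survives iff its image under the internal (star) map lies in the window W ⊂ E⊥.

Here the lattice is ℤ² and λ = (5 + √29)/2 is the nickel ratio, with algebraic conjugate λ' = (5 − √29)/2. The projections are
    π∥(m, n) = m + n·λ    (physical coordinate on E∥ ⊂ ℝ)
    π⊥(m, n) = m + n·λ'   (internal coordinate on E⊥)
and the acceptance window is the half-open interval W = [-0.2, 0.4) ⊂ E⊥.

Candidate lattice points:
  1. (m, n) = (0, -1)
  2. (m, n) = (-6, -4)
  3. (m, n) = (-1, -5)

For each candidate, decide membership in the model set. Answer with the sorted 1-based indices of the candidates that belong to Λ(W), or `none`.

1, 3

Compute λ' = (5−√29)/2 = -0.19258, so π⊥(m,n) = m -0.19258·n.
[1] lift (0,-1): star map gives 0.19258; window check -0.2 ≤ 0.19258 < 0.4 is true → IN Λ
[2] lift (-6,-4): star map gives -5.22967; window check -0.2 ≤ -5.22967 < 0.4 is false → out
[3] lift (-1,-5): star map gives -0.03709; window check -0.2 ≤ -0.03709 < 0.4 is true → IN Λ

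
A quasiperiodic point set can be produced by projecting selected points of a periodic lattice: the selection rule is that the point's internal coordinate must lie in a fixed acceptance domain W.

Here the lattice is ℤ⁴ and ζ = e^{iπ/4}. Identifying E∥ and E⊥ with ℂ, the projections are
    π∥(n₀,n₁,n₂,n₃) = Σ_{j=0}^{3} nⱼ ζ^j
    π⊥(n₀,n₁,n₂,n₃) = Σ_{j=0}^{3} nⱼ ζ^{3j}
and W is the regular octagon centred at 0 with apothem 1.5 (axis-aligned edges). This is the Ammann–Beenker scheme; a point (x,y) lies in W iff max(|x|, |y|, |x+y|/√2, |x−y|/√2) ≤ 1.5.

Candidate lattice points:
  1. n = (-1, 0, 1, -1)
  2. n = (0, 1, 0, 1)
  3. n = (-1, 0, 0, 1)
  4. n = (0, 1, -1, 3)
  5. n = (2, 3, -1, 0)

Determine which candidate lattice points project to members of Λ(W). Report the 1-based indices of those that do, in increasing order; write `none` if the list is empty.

2, 3

Internal map: ζ^{3j} for j=0..3 gives (1,0), (−√2/2,√2/2), (0,−1), (√2/2,√2/2).
#1 (-1, 0, 1, -1): internal (-1.707107, -1.707107); octagon support 2.414214 vs apothem 1.5 → ∉ W
#2 (0, 1, 0, 1): internal (0.000000, 1.414214); octagon support 1.414214 vs apothem 1.5 → ∈ W
#3 (-1, 0, 0, 1): internal (-0.292893, 0.707107); octagon support 0.707107 vs apothem 1.5 → ∈ W
#4 (0, 1, -1, 3): internal (1.414214, 3.828427); octagon support 3.828427 vs apothem 1.5 → ∉ W
#5 (2, 3, -1, 0): internal (-0.121320, 3.121320); octagon support 3.121320 vs apothem 1.5 → ∉ W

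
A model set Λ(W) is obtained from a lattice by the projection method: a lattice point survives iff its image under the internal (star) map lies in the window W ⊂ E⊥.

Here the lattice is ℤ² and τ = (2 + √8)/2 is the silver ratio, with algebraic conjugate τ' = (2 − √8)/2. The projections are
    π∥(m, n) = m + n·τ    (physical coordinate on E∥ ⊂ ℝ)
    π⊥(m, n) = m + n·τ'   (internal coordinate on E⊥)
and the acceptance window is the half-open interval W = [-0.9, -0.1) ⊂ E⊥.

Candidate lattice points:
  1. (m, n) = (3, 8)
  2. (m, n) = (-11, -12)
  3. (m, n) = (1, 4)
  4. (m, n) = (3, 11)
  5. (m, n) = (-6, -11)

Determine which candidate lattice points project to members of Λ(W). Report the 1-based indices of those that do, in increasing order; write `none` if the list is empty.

Compute τ' = (2−√8)/2 = -0.41421, so π⊥(m,n) = m -0.41421·n.
candidate 1: (m,n)=(3,8) → π∥ = 3+8·τ ≈ 22.31371, π⊥ = 3+8·τ' ≈ -0.31371 ∈ [-0.9, -0.1) ⇒ IN Λ
candidate 2: (m,n)=(-11,-12) → π∥ = -11-12·τ ≈ -39.97056, π⊥ = -11-12·τ' ≈ -6.02944 ∉ [-0.9, -0.1) ⇒ out
candidate 3: (m,n)=(1,4) → π∥ = 1+4·τ ≈ 10.65685, π⊥ = 1+4·τ' ≈ -0.65685 ∈ [-0.9, -0.1) ⇒ IN Λ
candidate 4: (m,n)=(3,11) → π∥ = 3+11·τ ≈ 29.55635, π⊥ = 3+11·τ' ≈ -1.55635 ∉ [-0.9, -0.1) ⇒ out
candidate 5: (m,n)=(-6,-11) → π∥ = -6-11·τ ≈ -32.55635, π⊥ = -6-11·τ' ≈ -1.44365 ∉ [-0.9, -0.1) ⇒ out

1, 3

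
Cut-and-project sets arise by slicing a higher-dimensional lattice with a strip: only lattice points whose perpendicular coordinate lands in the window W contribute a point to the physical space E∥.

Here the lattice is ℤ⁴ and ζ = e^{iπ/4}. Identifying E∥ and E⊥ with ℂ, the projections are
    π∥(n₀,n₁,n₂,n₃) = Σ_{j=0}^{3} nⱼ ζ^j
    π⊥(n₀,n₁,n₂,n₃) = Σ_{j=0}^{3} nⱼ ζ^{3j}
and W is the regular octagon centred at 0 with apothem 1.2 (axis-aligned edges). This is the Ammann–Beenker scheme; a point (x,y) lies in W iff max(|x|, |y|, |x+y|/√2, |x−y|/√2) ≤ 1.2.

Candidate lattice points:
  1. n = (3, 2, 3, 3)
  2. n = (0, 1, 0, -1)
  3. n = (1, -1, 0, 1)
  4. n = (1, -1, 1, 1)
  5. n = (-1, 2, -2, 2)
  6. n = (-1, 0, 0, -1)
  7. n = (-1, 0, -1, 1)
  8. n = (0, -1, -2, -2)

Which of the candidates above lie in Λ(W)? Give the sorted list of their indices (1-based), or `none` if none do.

π⊥(n) = n₀ + n₁ζ³ + n₂ζ⁶ + n₃ζ⁹ where ζ = e^{iπ/4}.
#1 (3, 2, 3, 3): internal (3.707107, 0.535534); octagon support 3.707107 vs apothem 1.2 → ∉ W
#2 (0, 1, 0, -1): internal (-1.414214, 0.000000); octagon support 1.414214 vs apothem 1.2 → ∉ W
#3 (1, -1, 0, 1): internal (2.414214, 0.000000); octagon support 2.414214 vs apothem 1.2 → ∉ W
#4 (1, -1, 1, 1): internal (2.414214, -1.000000); octagon support 2.414214 vs apothem 1.2 → ∉ W
#5 (-1, 2, -2, 2): internal (-1.000000, 4.828427); octagon support 4.828427 vs apothem 1.2 → ∉ W
#6 (-1, 0, 0, -1): internal (-1.707107, -0.707107); octagon support 1.707107 vs apothem 1.2 → ∉ W
#7 (-1, 0, -1, 1): internal (-0.292893, 1.707107); octagon support 1.707107 vs apothem 1.2 → ∉ W
#8 (0, -1, -2, -2): internal (-0.707107, -0.121320); octagon support 0.707107 vs apothem 1.2 → ∈ W

8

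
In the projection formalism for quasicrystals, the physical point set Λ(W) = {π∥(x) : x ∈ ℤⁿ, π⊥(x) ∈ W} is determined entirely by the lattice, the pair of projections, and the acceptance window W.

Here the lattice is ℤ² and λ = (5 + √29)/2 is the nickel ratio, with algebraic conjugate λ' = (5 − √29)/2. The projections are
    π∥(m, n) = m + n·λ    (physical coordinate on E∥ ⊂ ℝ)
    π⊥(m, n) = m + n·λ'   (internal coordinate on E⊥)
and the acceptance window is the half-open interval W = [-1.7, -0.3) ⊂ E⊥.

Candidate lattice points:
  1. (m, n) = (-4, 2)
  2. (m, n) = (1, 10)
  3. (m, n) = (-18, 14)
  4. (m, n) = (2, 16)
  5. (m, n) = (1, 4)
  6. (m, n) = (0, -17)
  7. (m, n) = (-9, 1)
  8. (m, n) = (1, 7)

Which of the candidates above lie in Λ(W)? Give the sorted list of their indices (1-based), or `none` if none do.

Numerically λ ≈ 5.19258 and λ' = −1/λ ≈ -0.19258.
candidate 1: (m,n)=(-4,2) → π∥ = -4+2·λ ≈ 6.38516, π⊥ = -4+2·λ' ≈ -4.38516 ∉ [-1.7, -0.3) ⇒ out
candidate 2: (m,n)=(1,10) → π∥ = 1+10·λ ≈ 52.92582, π⊥ = 1+10·λ' ≈ -0.92582 ∈ [-1.7, -0.3) ⇒ IN Λ
candidate 3: (m,n)=(-18,14) → π∥ = -18+14·λ ≈ 54.69615, π⊥ = -18+14·λ' ≈ -20.69615 ∉ [-1.7, -0.3) ⇒ out
candidate 4: (m,n)=(2,16) → π∥ = 2+16·λ ≈ 85.08132, π⊥ = 2+16·λ' ≈ -1.08132 ∈ [-1.7, -0.3) ⇒ IN Λ
candidate 5: (m,n)=(1,4) → π∥ = 1+4·λ ≈ 21.77033, π⊥ = 1+4·λ' ≈ 0.22967 ∉ [-1.7, -0.3) ⇒ out
candidate 6: (m,n)=(0,-17) → π∥ = 0-17·λ ≈ -88.27390, π⊥ = 0-17·λ' ≈ 3.27390 ∉ [-1.7, -0.3) ⇒ out
candidate 7: (m,n)=(-9,1) → π∥ = -9+1·λ ≈ -3.80742, π⊥ = -9+1·λ' ≈ -9.19258 ∉ [-1.7, -0.3) ⇒ out
candidate 8: (m,n)=(1,7) → π∥ = 1+7·λ ≈ 37.34808, π⊥ = 1+7·λ' ≈ -0.34808 ∈ [-1.7, -0.3) ⇒ IN Λ

2, 4, 8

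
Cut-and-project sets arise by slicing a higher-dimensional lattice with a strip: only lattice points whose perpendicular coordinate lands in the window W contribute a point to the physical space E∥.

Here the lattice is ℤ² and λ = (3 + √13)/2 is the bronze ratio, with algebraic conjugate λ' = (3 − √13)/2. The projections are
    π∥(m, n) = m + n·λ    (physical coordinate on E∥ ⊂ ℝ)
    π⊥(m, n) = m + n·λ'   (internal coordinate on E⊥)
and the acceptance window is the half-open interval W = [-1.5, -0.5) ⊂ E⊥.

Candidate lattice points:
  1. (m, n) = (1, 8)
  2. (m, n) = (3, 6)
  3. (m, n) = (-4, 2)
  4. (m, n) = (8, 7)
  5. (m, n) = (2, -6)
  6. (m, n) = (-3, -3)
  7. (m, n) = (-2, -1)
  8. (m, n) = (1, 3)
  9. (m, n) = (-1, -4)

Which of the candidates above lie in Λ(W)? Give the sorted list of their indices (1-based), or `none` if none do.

1

Numerically λ ≈ 3.302776 and λ' = −1/λ ≈ -0.302776.
#1 (1,8): internal coord 1 + (8)·λ' = -1.422205; -1.422205 ∈ [-1.5, -0.5) → IN Λ
#2 (3,6): internal coord 3 + (6)·λ' = +1.183346; +1.183346 ∉ [-1.5, -0.5) → out
#3 (-4,2): internal coord -4 + (2)·λ' = -4.605551; -4.605551 ∉ [-1.5, -0.5) → out
#4 (8,7): internal coord 8 + (7)·λ' = +5.880571; +5.880571 ∉ [-1.5, -0.5) → out
#5 (2,-6): internal coord 2 + (-6)·λ' = +3.816654; +3.816654 ∉ [-1.5, -0.5) → out
#6 (-3,-3): internal coord -3 + (-3)·λ' = -2.091673; -2.091673 ∉ [-1.5, -0.5) → out
#7 (-2,-1): internal coord -2 + (-1)·λ' = -1.697224; -1.697224 ∉ [-1.5, -0.5) → out
#8 (1,3): internal coord 1 + (3)·λ' = +0.091673; +0.091673 ∉ [-1.5, -0.5) → out
#9 (-1,-4): internal coord -1 + (-4)·λ' = +0.211103; +0.211103 ∉ [-1.5, -0.5) → out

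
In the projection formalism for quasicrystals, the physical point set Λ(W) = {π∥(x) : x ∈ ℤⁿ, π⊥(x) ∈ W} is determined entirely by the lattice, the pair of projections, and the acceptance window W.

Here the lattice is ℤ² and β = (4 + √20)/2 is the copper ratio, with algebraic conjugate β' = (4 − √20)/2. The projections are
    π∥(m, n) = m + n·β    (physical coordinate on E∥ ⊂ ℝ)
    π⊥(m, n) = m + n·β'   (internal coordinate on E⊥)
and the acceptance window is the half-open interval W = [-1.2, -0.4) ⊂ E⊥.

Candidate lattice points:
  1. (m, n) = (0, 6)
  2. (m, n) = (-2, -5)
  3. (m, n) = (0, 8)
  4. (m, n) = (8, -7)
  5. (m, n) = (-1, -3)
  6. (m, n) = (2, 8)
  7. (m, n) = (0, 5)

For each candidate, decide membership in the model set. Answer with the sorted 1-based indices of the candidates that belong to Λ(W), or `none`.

2, 7

Compute β' = (4−√20)/2 = -0.23607, so π⊥(m,n) = m -0.23607·n.
candidate 1: (m,n)=(0,6) → π∥ = 0+6·β ≈ 25.41641, π⊥ = 0+6·β' ≈ -1.41641 ∉ [-1.2, -0.4) ⇒ out
candidate 2: (m,n)=(-2,-5) → π∥ = -2-5·β ≈ -23.18034, π⊥ = -2-5·β' ≈ -0.81966 ∈ [-1.2, -0.4) ⇒ IN Λ
candidate 3: (m,n)=(0,8) → π∥ = 0+8·β ≈ 33.88854, π⊥ = 0+8·β' ≈ -1.88854 ∉ [-1.2, -0.4) ⇒ out
candidate 4: (m,n)=(8,-7) → π∥ = 8-7·β ≈ -21.65248, π⊥ = 8-7·β' ≈ 9.65248 ∉ [-1.2, -0.4) ⇒ out
candidate 5: (m,n)=(-1,-3) → π∥ = -1-3·β ≈ -13.70820, π⊥ = -1-3·β' ≈ -0.29180 ∉ [-1.2, -0.4) ⇒ out
candidate 6: (m,n)=(2,8) → π∥ = 2+8·β ≈ 35.88854, π⊥ = 2+8·β' ≈ 0.11146 ∉ [-1.2, -0.4) ⇒ out
candidate 7: (m,n)=(0,5) → π∥ = 0+5·β ≈ 21.18034, π⊥ = 0+5·β' ≈ -1.18034 ∈ [-1.2, -0.4) ⇒ IN Λ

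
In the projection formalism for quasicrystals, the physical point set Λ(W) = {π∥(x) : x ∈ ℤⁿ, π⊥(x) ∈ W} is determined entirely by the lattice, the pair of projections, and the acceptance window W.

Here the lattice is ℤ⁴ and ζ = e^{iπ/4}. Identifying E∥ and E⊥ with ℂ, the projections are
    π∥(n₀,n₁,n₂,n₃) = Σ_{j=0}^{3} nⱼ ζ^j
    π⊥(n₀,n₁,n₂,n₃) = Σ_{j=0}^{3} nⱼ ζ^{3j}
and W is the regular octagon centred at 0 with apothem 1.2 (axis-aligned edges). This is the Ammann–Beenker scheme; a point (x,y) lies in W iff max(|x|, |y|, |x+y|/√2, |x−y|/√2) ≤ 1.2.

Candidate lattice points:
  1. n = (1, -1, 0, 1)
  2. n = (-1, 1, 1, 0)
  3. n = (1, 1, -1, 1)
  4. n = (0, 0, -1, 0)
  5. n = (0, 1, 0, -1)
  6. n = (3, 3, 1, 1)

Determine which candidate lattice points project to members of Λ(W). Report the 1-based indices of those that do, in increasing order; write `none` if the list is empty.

4

With ζ = e^{iπ/4} the internal vectors are ζ^0,ζ^3,ζ^6,ζ^9.
#1 (1, -1, 0, 1): internal (2.4142, 0.0000); octagon support 2.4142 vs apothem 1.2 → ∉ W
#2 (-1, 1, 1, 0): internal (-1.7071, -0.2929); octagon support 1.7071 vs apothem 1.2 → ∉ W
#3 (1, 1, -1, 1): internal (1.0000, 2.4142); octagon support 2.4142 vs apothem 1.2 → ∉ W
#4 (0, 0, -1, 0): internal (0.0000, 1.0000); octagon support 1.0000 vs apothem 1.2 → ∈ W
#5 (0, 1, 0, -1): internal (-1.4142, 0.0000); octagon support 1.4142 vs apothem 1.2 → ∉ W
#6 (3, 3, 1, 1): internal (1.5858, 1.8284); octagon support 2.4142 vs apothem 1.2 → ∉ W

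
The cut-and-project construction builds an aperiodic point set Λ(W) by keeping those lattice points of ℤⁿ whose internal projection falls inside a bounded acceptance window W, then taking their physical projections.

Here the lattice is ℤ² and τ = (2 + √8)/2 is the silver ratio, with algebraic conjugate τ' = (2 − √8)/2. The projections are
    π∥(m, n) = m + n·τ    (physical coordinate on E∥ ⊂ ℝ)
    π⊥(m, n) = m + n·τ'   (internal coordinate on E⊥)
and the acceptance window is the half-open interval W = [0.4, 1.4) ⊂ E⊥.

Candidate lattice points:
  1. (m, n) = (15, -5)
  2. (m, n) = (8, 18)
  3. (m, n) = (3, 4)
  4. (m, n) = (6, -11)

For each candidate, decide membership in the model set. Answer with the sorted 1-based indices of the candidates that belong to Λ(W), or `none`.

2, 3

τ' = (2−√8)/2 ≈ -0.414214.
[1] lift (15,-5): star map gives 17.071068; window check 0.4 ≤ 17.071068 < 1.4 is false → out
[2] lift (8,18): star map gives 0.544156; window check 0.4 ≤ 0.544156 < 1.4 is true → IN Λ
[3] lift (3,4): star map gives 1.343146; window check 0.4 ≤ 1.343146 < 1.4 is true → IN Λ
[4] lift (6,-11): star map gives 10.556349; window check 0.4 ≤ 10.556349 < 1.4 is false → out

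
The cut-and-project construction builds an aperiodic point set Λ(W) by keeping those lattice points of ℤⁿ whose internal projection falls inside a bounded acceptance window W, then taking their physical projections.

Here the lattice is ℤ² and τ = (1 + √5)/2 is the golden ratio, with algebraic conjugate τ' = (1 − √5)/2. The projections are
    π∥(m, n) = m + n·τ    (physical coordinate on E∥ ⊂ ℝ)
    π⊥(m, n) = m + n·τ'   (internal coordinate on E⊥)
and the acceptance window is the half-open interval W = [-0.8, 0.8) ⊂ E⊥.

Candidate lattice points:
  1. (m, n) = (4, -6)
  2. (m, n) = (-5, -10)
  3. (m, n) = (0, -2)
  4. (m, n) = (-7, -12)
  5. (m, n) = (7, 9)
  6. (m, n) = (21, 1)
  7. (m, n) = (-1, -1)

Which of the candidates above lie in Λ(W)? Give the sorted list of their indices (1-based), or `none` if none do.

τ' = (1−√5)/2 ≈ -0.618034.
#1 (4,-6): internal coord 4 + (-6)·τ' = +7.708204; +7.708204 ∉ [-0.8, 0.8) → out
#2 (-5,-10): internal coord -5 + (-10)·τ' = +1.180340; +1.180340 ∉ [-0.8, 0.8) → out
#3 (0,-2): internal coord 0 + (-2)·τ' = +1.236068; +1.236068 ∉ [-0.8, 0.8) → out
#4 (-7,-12): internal coord -7 + (-12)·τ' = +0.416408; +0.416408 ∈ [-0.8, 0.8) → IN Λ
#5 (7,9): internal coord 7 + (9)·τ' = +1.437694; +1.437694 ∉ [-0.8, 0.8) → out
#6 (21,1): internal coord 21 + (1)·τ' = +20.381966; +20.381966 ∉ [-0.8, 0.8) → out
#7 (-1,-1): internal coord -1 + (-1)·τ' = -0.381966; -0.381966 ∈ [-0.8, 0.8) → IN Λ

4, 7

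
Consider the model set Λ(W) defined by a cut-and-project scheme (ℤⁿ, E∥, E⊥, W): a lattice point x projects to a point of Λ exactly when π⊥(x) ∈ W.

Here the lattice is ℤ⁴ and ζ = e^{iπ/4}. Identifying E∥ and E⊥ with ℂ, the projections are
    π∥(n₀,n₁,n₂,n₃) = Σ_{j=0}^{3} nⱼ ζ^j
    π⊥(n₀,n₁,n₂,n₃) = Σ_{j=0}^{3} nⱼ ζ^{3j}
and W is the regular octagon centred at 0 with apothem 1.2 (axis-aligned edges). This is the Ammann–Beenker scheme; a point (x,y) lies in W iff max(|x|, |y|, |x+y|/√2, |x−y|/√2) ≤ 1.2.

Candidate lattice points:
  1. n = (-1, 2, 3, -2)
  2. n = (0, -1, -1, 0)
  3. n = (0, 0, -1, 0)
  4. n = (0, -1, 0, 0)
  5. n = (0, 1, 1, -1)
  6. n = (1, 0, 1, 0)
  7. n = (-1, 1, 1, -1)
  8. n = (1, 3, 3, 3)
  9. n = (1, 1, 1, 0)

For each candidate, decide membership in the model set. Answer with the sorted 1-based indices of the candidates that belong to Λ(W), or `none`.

With ζ = e^{iπ/4} the internal vectors are ζ^0,ζ^3,ζ^6,ζ^9.
candidate 1: n = (-1, 2, 3, -2) → π⊥ ≈ (-3.828427, -3.000000); max(|x|,|y|,|x±y|/√2) = 4.828427 > 1.2 ⇒ ∉ W
candidate 2: n = (0, -1, -1, 0) → π⊥ ≈ (+0.707107, +0.292893); max(|x|,|y|,|x±y|/√2) = 0.707107 ≤ 1.2 ⇒ ∈ W
candidate 3: n = (0, 0, -1, 0) → π⊥ ≈ (+0.000000, +1.000000); max(|x|,|y|,|x±y|/√2) = 1.000000 ≤ 1.2 ⇒ ∈ W
candidate 4: n = (0, -1, 0, 0) → π⊥ ≈ (+0.707107, -0.707107); max(|x|,|y|,|x±y|/√2) = 1.000000 ≤ 1.2 ⇒ ∈ W
candidate 5: n = (0, 1, 1, -1) → π⊥ ≈ (-1.414214, -1.000000); max(|x|,|y|,|x±y|/√2) = 1.707107 > 1.2 ⇒ ∉ W
candidate 6: n = (1, 0, 1, 0) → π⊥ ≈ (+1.000000, -1.000000); max(|x|,|y|,|x±y|/√2) = 1.414214 > 1.2 ⇒ ∉ W
candidate 7: n = (-1, 1, 1, -1) → π⊥ ≈ (-2.414214, -1.000000); max(|x|,|y|,|x±y|/√2) = 2.414214 > 1.2 ⇒ ∉ W
candidate 8: n = (1, 3, 3, 3) → π⊥ ≈ (+1.000000, +1.242641); max(|x|,|y|,|x±y|/√2) = 1.585786 > 1.2 ⇒ ∉ W
candidate 9: n = (1, 1, 1, 0) → π⊥ ≈ (+0.292893, -0.292893); max(|x|,|y|,|x±y|/√2) = 0.414214 ≤ 1.2 ⇒ ∈ W

2, 3, 4, 9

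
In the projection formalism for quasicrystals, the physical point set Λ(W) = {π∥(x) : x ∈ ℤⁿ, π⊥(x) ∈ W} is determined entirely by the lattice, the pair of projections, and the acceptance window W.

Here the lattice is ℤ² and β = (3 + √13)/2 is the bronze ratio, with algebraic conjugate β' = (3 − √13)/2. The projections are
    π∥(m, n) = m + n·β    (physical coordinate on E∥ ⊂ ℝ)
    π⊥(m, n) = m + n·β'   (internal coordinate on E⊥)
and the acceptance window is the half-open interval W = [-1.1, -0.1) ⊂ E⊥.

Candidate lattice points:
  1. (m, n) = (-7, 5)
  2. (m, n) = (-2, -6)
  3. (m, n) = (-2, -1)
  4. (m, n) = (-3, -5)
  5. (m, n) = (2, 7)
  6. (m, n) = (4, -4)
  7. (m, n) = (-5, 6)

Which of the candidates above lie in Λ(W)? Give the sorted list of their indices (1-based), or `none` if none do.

2, 5

Numerically β ≈ 3.302776 and β' = −1/β ≈ -0.302776.
candidate 1: (m,n)=(-7,5) → π∥ = -7+5·β ≈ 9.513878, π⊥ = -7+5·β' ≈ -8.513878 ∉ [-1.1, -0.1) ⇒ out
candidate 2: (m,n)=(-2,-6) → π∥ = -2-6·β ≈ -21.816654, π⊥ = -2-6·β' ≈ -0.183346 ∈ [-1.1, -0.1) ⇒ IN Λ
candidate 3: (m,n)=(-2,-1) → π∥ = -2-1·β ≈ -5.302776, π⊥ = -2-1·β' ≈ -1.697224 ∉ [-1.1, -0.1) ⇒ out
candidate 4: (m,n)=(-3,-5) → π∥ = -3-5·β ≈ -19.513878, π⊥ = -3-5·β' ≈ -1.486122 ∉ [-1.1, -0.1) ⇒ out
candidate 5: (m,n)=(2,7) → π∥ = 2+7·β ≈ 25.119429, π⊥ = 2+7·β' ≈ -0.119429 ∈ [-1.1, -0.1) ⇒ IN Λ
candidate 6: (m,n)=(4,-4) → π∥ = 4-4·β ≈ -9.211103, π⊥ = 4-4·β' ≈ 5.211103 ∉ [-1.1, -0.1) ⇒ out
candidate 7: (m,n)=(-5,6) → π∥ = -5+6·β ≈ 14.816654, π⊥ = -5+6·β' ≈ -6.816654 ∉ [-1.1, -0.1) ⇒ out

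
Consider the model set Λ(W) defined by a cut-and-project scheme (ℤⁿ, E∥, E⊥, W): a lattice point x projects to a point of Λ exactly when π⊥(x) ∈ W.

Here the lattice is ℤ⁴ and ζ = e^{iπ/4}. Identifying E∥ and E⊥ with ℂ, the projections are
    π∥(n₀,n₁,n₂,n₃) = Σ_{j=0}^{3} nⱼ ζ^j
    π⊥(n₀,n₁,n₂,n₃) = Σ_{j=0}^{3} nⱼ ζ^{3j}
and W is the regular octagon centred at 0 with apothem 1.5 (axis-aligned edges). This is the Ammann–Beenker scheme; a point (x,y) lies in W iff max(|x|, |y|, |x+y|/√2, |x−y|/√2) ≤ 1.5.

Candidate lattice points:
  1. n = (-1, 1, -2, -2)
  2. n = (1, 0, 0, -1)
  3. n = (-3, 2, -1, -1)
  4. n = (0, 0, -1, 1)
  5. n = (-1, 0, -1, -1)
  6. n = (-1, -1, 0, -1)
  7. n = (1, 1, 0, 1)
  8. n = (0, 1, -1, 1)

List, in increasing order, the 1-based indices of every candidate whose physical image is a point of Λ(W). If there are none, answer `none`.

With ζ = e^{iπ/4} the internal vectors are ζ^0,ζ^3,ζ^6,ζ^9.
candidate 1: n = (-1, 1, -2, -2) → π⊥ ≈ (-3.12132, +1.29289); max(|x|,|y|,|x±y|/√2) = 3.12132 > 1.5 ⇒ ∉ W
candidate 2: n = (1, 0, 0, -1) → π⊥ ≈ (+0.29289, -0.70711); max(|x|,|y|,|x±y|/√2) = 0.70711 ≤ 1.5 ⇒ ∈ W
candidate 3: n = (-3, 2, -1, -1) → π⊥ ≈ (-5.12132, +1.70711); max(|x|,|y|,|x±y|/√2) = 5.12132 > 1.5 ⇒ ∉ W
candidate 4: n = (0, 0, -1, 1) → π⊥ ≈ (+0.70711, +1.70711); max(|x|,|y|,|x±y|/√2) = 1.70711 > 1.5 ⇒ ∉ W
candidate 5: n = (-1, 0, -1, -1) → π⊥ ≈ (-1.70711, +0.29289); max(|x|,|y|,|x±y|/√2) = 1.70711 > 1.5 ⇒ ∉ W
candidate 6: n = (-1, -1, 0, -1) → π⊥ ≈ (-1.00000, -1.41421); max(|x|,|y|,|x±y|/√2) = 1.70711 > 1.5 ⇒ ∉ W
candidate 7: n = (1, 1, 0, 1) → π⊥ ≈ (+1.00000, +1.41421); max(|x|,|y|,|x±y|/√2) = 1.70711 > 1.5 ⇒ ∉ W
candidate 8: n = (0, 1, -1, 1) → π⊥ ≈ (+0.00000, +2.41421); max(|x|,|y|,|x±y|/√2) = 2.41421 > 1.5 ⇒ ∉ W

2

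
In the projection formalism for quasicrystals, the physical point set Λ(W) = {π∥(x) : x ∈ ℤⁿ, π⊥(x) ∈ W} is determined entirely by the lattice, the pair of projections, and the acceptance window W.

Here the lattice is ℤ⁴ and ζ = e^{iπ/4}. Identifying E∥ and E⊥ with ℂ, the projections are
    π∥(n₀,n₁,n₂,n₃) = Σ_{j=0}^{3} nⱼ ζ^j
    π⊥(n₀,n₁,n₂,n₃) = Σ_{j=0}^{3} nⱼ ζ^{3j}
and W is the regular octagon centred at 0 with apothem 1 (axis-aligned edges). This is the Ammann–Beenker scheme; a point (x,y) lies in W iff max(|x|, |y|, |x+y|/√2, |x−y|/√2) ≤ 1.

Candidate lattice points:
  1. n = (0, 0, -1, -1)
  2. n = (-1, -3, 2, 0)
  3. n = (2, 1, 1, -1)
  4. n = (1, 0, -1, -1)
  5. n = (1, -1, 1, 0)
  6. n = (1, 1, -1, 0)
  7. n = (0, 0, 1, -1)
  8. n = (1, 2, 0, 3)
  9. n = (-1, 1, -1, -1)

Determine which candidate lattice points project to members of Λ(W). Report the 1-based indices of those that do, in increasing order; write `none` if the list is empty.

1, 4

Internal map: ζ^{3j} for j=0..3 gives (1,0), (−√2/2,√2/2), (0,−1), (√2/2,√2/2).
#1 (0, 0, -1, -1): internal (-0.7071, 0.2929); octagon support 0.7071 vs apothem 1 → ∈ W
#2 (-1, -3, 2, 0): internal (1.1213, -4.1213); octagon support 4.1213 vs apothem 1 → ∉ W
#3 (2, 1, 1, -1): internal (0.5858, -1.0000); octagon support 1.1213 vs apothem 1 → ∉ W
#4 (1, 0, -1, -1): internal (0.2929, 0.2929); octagon support 0.4142 vs apothem 1 → ∈ W
#5 (1, -1, 1, 0): internal (1.7071, -1.7071); octagon support 2.4142 vs apothem 1 → ∉ W
#6 (1, 1, -1, 0): internal (0.2929, 1.7071); octagon support 1.7071 vs apothem 1 → ∉ W
#7 (0, 0, 1, -1): internal (-0.7071, -1.7071); octagon support 1.7071 vs apothem 1 → ∉ W
#8 (1, 2, 0, 3): internal (1.7071, 3.5355); octagon support 3.7071 vs apothem 1 → ∉ W
#9 (-1, 1, -1, -1): internal (-2.4142, 1.0000); octagon support 2.4142 vs apothem 1 → ∉ W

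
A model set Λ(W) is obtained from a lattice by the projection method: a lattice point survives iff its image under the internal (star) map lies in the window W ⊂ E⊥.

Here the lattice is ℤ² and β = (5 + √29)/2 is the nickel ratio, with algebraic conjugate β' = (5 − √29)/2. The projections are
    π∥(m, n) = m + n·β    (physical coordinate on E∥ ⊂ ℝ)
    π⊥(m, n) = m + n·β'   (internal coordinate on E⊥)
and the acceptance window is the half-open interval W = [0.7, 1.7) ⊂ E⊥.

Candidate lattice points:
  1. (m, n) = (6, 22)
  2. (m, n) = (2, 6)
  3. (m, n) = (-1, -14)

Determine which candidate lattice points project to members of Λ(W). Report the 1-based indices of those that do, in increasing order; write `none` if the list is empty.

Compute β' = (5−√29)/2 = -0.19258, so π⊥(m,n) = m -0.19258·n.
candidate 1: (m,n)=(6,22) → π∥ = 6+22·β ≈ 120.23681, π⊥ = 6+22·β' ≈ 1.76319 ∉ [0.7, 1.7) ⇒ out
candidate 2: (m,n)=(2,6) → π∥ = 2+6·β ≈ 33.15549, π⊥ = 2+6·β' ≈ 0.84451 ∈ [0.7, 1.7) ⇒ IN Λ
candidate 3: (m,n)=(-1,-14) → π∥ = -1-14·β ≈ -73.69615, π⊥ = -1-14·β' ≈ 1.69615 ∈ [0.7, 1.7) ⇒ IN Λ

2, 3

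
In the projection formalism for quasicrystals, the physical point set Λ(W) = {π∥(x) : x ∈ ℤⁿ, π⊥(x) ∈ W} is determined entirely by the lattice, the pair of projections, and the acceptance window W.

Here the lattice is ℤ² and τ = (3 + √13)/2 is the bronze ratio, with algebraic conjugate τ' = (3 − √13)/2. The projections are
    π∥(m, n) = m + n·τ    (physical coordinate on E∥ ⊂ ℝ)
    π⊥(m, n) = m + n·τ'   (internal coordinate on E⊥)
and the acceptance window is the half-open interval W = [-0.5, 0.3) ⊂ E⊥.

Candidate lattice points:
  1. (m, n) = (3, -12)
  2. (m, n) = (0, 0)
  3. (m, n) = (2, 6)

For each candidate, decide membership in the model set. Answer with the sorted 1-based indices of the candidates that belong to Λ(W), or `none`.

Numerically τ ≈ 3.302776 and τ' = −1/τ ≈ -0.302776.
[1] lift (3,-12): star map gives 6.633308; window check -0.5 ≤ 6.633308 < 0.3 is false → out
[2] lift (0,0): star map gives 0.000000; window check -0.5 ≤ 0.000000 < 0.3 is true → IN Λ
[3] lift (2,6): star map gives 0.183346; window check -0.5 ≤ 0.183346 < 0.3 is true → IN Λ

2, 3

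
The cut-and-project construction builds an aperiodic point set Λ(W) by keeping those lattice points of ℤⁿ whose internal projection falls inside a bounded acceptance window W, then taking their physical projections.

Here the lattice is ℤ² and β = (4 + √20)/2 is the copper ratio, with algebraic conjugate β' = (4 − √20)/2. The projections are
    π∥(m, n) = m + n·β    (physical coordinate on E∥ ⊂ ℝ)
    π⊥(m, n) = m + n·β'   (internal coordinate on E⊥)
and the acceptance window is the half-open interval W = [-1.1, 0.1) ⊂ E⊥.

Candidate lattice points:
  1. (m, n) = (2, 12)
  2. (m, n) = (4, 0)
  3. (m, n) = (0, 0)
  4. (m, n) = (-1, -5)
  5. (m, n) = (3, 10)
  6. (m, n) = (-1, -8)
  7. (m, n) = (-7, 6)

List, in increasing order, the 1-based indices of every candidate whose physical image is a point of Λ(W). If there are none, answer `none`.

1, 3

Numerically β ≈ 4.2361 and β' = −1/β ≈ -0.2361.
candidate 1: (m,n)=(2,12) → π∥ = 2+12·β ≈ 52.8328, π⊥ = 2+12·β' ≈ -0.8328 ∈ [-1.1, 0.1) ⇒ IN Λ
candidate 2: (m,n)=(4,0) → π∥ = 4+0·β ≈ 4.0000, π⊥ = 4+0·β' ≈ 4.0000 ∉ [-1.1, 0.1) ⇒ out
candidate 3: (m,n)=(0,0) → π∥ = 0+0·β ≈ 0.0000, π⊥ = 0+0·β' ≈ 0.0000 ∈ [-1.1, 0.1) ⇒ IN Λ
candidate 4: (m,n)=(-1,-5) → π∥ = -1-5·β ≈ -22.1803, π⊥ = -1-5·β' ≈ 0.1803 ∉ [-1.1, 0.1) ⇒ out
candidate 5: (m,n)=(3,10) → π∥ = 3+10·β ≈ 45.3607, π⊥ = 3+10·β' ≈ 0.6393 ∉ [-1.1, 0.1) ⇒ out
candidate 6: (m,n)=(-1,-8) → π∥ = -1-8·β ≈ -34.8885, π⊥ = -1-8·β' ≈ 0.8885 ∉ [-1.1, 0.1) ⇒ out
candidate 7: (m,n)=(-7,6) → π∥ = -7+6·β ≈ 18.4164, π⊥ = -7+6·β' ≈ -8.4164 ∉ [-1.1, 0.1) ⇒ out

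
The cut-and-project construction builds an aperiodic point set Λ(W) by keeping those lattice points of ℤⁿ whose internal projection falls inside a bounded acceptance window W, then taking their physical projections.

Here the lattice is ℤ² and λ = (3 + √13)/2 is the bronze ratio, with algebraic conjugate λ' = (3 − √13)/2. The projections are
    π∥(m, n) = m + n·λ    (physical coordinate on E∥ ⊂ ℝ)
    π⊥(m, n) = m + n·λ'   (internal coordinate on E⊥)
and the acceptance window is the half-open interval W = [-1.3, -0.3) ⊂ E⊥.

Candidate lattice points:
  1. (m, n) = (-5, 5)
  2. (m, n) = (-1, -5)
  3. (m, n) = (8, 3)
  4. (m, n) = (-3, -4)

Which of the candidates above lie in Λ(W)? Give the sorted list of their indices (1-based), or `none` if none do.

λ' = (3−√13)/2 ≈ -0.302776.
candidate 1: (m,n)=(-5,5) → π∥ = -5+5·λ ≈ 11.513878, π⊥ = -5+5·λ' ≈ -6.513878 ∉ [-1.3, -0.3) ⇒ out
candidate 2: (m,n)=(-1,-5) → π∥ = -1-5·λ ≈ -17.513878, π⊥ = -1-5·λ' ≈ 0.513878 ∉ [-1.3, -0.3) ⇒ out
candidate 3: (m,n)=(8,3) → π∥ = 8+3·λ ≈ 17.908327, π⊥ = 8+3·λ' ≈ 7.091673 ∉ [-1.3, -0.3) ⇒ out
candidate 4: (m,n)=(-3,-4) → π∥ = -3-4·λ ≈ -16.211103, π⊥ = -3-4·λ' ≈ -1.788897 ∉ [-1.3, -0.3) ⇒ out

none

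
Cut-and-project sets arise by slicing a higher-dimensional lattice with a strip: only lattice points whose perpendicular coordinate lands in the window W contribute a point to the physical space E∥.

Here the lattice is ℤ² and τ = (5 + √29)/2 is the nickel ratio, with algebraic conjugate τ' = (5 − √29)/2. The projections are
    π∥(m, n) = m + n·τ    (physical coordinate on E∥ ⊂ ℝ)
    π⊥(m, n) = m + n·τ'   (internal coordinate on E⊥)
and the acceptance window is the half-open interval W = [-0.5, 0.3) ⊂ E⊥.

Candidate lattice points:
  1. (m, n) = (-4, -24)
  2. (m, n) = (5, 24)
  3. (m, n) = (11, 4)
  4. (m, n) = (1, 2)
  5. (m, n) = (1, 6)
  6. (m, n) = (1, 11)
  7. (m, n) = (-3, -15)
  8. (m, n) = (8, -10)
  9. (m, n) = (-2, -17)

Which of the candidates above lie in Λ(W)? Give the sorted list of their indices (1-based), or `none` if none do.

5, 7

τ' = (5−√29)/2 ≈ -0.19258.
#1 (-4,-24): internal coord -4 + (-24)·τ' = +0.62198; +0.62198 ∉ [-0.5, 0.3) → out
#2 (5,24): internal coord 5 + (24)·τ' = +0.37802; +0.37802 ∉ [-0.5, 0.3) → out
#3 (11,4): internal coord 11 + (4)·τ' = +10.22967; +10.22967 ∉ [-0.5, 0.3) → out
#4 (1,2): internal coord 1 + (2)·τ' = +0.61484; +0.61484 ∉ [-0.5, 0.3) → out
#5 (1,6): internal coord 1 + (6)·τ' = -0.15549; -0.15549 ∈ [-0.5, 0.3) → IN Λ
#6 (1,11): internal coord 1 + (11)·τ' = -1.11841; -1.11841 ∉ [-0.5, 0.3) → out
#7 (-3,-15): internal coord -3 + (-15)·τ' = -0.11126; -0.11126 ∈ [-0.5, 0.3) → IN Λ
#8 (8,-10): internal coord 8 + (-10)·τ' = +9.92582; +9.92582 ∉ [-0.5, 0.3) → out
#9 (-2,-17): internal coord -2 + (-17)·τ' = +1.27390; +1.27390 ∉ [-0.5, 0.3) → out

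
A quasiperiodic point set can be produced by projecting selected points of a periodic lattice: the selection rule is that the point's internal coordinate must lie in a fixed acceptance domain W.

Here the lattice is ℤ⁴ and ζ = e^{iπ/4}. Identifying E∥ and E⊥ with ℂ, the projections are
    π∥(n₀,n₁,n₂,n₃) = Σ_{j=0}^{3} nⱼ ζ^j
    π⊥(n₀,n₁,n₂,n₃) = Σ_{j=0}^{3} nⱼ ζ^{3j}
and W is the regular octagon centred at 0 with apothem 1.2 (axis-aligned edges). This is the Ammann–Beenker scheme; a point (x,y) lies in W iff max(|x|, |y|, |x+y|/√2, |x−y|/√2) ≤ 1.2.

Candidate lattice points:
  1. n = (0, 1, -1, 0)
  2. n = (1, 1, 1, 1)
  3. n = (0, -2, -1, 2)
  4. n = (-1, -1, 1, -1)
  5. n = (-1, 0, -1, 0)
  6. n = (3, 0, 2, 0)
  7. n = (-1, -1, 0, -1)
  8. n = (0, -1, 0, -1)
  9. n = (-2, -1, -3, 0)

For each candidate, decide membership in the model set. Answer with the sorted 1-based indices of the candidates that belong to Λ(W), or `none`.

π⊥(n) = n₀ + n₁ζ³ + n₂ζ⁶ + n₃ζ⁹ where ζ = e^{iπ/4}.
#1 (0, 1, -1, 0): internal (-0.707107, 1.707107); octagon support 1.707107 vs apothem 1.2 → ∉ W
#2 (1, 1, 1, 1): internal (1.000000, 0.414214); octagon support 1.000000 vs apothem 1.2 → ∈ W
#3 (0, -2, -1, 2): internal (2.828427, 1.000000); octagon support 2.828427 vs apothem 1.2 → ∉ W
#4 (-1, -1, 1, -1): internal (-1.000000, -2.414214); octagon support 2.414214 vs apothem 1.2 → ∉ W
#5 (-1, 0, -1, 0): internal (-1.000000, 1.000000); octagon support 1.414214 vs apothem 1.2 → ∉ W
#6 (3, 0, 2, 0): internal (3.000000, -2.000000); octagon support 3.535534 vs apothem 1.2 → ∉ W
#7 (-1, -1, 0, -1): internal (-1.000000, -1.414214); octagon support 1.707107 vs apothem 1.2 → ∉ W
#8 (0, -1, 0, -1): internal (0.000000, -1.414214); octagon support 1.414214 vs apothem 1.2 → ∉ W
#9 (-2, -1, -3, 0): internal (-1.292893, 2.292893); octagon support 2.535534 vs apothem 1.2 → ∉ W

2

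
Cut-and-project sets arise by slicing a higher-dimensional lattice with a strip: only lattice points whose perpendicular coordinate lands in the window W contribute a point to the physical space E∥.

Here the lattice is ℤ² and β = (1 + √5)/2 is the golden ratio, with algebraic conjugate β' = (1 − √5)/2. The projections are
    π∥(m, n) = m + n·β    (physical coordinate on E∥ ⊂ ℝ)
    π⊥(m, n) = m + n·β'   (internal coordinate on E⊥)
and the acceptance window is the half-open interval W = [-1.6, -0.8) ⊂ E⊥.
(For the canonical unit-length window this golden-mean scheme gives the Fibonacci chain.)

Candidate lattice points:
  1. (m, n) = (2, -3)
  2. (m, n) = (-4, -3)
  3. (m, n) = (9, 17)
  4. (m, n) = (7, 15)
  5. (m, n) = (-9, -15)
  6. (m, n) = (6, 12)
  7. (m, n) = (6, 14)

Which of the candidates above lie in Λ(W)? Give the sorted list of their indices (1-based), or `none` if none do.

3, 6

Numerically β ≈ 1.6180 and β' = −1/β ≈ -0.6180.
#1 (2,-3): internal coord 2 + (-3)·β' = +3.8541; +3.8541 ∉ [-1.6, -0.8) → out
#2 (-4,-3): internal coord -4 + (-3)·β' = -2.1459; -2.1459 ∉ [-1.6, -0.8) → out
#3 (9,17): internal coord 9 + (17)·β' = -1.5066; -1.5066 ∈ [-1.6, -0.8) → IN Λ
#4 (7,15): internal coord 7 + (15)·β' = -2.2705; -2.2705 ∉ [-1.6, -0.8) → out
#5 (-9,-15): internal coord -9 + (-15)·β' = +0.2705; +0.2705 ∉ [-1.6, -0.8) → out
#6 (6,12): internal coord 6 + (12)·β' = -1.4164; -1.4164 ∈ [-1.6, -0.8) → IN Λ
#7 (6,14): internal coord 6 + (14)·β' = -2.6525; -2.6525 ∉ [-1.6, -0.8) → out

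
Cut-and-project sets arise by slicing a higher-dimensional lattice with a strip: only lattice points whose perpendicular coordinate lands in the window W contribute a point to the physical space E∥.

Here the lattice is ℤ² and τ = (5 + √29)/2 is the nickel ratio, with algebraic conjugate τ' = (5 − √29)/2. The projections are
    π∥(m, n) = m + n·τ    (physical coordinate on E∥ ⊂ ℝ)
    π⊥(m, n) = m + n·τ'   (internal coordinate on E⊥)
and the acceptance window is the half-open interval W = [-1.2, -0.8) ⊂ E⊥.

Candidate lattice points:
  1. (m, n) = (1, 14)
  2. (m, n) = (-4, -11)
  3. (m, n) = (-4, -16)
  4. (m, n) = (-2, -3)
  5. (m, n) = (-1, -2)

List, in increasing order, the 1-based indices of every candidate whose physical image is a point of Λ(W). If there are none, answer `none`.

Numerically τ ≈ 5.1926 and τ' = −1/τ ≈ -0.1926.
candidate 1: (m,n)=(1,14) → π∥ = 1+14·τ ≈ 73.6962, π⊥ = 1+14·τ' ≈ -1.6962 ∉ [-1.2, -0.8) ⇒ out
candidate 2: (m,n)=(-4,-11) → π∥ = -4-11·τ ≈ -61.1184, π⊥ = -4-11·τ' ≈ -1.8816 ∉ [-1.2, -0.8) ⇒ out
candidate 3: (m,n)=(-4,-16) → π∥ = -4-16·τ ≈ -87.0813, π⊥ = -4-16·τ' ≈ -0.9187 ∈ [-1.2, -0.8) ⇒ IN Λ
candidate 4: (m,n)=(-2,-3) → π∥ = -2-3·τ ≈ -17.5777, π⊥ = -2-3·τ' ≈ -1.4223 ∉ [-1.2, -0.8) ⇒ out
candidate 5: (m,n)=(-1,-2) → π∥ = -1-2·τ ≈ -11.3852, π⊥ = -1-2·τ' ≈ -0.6148 ∉ [-1.2, -0.8) ⇒ out

3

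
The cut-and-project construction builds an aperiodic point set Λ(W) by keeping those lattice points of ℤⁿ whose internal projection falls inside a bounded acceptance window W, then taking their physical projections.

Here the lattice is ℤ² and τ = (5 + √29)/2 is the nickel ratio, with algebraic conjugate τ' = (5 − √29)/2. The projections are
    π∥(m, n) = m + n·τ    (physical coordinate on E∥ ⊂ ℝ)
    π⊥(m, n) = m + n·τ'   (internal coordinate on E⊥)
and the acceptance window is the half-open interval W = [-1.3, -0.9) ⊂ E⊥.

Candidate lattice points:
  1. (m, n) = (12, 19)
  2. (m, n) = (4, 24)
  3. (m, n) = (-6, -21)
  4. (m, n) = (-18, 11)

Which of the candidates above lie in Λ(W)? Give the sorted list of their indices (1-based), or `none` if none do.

none

τ' = (5−√29)/2 ≈ -0.192582.
#1 (12,19): internal coord 12 + (19)·τ' = +8.340934; +8.340934 ∉ [-1.3, -0.9) → out
#2 (4,24): internal coord 4 + (24)·τ' = -0.621978; -0.621978 ∉ [-1.3, -0.9) → out
#3 (-6,-21): internal coord -6 + (-21)·τ' = -1.955770; -1.955770 ∉ [-1.3, -0.9) → out
#4 (-18,11): internal coord -18 + (11)·τ' = -20.118406; -20.118406 ∉ [-1.3, -0.9) → out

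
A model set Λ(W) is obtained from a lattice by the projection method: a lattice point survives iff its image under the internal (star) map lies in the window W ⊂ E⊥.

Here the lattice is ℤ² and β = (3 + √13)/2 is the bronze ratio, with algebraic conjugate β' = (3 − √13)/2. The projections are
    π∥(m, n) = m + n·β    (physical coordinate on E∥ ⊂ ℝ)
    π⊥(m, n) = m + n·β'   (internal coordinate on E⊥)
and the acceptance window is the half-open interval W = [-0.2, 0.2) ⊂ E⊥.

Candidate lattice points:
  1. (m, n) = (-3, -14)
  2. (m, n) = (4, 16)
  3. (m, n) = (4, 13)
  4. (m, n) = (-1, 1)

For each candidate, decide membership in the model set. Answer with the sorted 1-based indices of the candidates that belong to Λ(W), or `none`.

3

β' = (3−√13)/2 ≈ -0.3028.
candidate 1: (m,n)=(-3,-14) → π∥ = -3-14·β ≈ -49.2389, π⊥ = -3-14·β' ≈ 1.2389 ∉ [-0.2, 0.2) ⇒ out
candidate 2: (m,n)=(4,16) → π∥ = 4+16·β ≈ 56.8444, π⊥ = 4+16·β' ≈ -0.8444 ∉ [-0.2, 0.2) ⇒ out
candidate 3: (m,n)=(4,13) → π∥ = 4+13·β ≈ 46.9361, π⊥ = 4+13·β' ≈ 0.0639 ∈ [-0.2, 0.2) ⇒ IN Λ
candidate 4: (m,n)=(-1,1) → π∥ = -1+1·β ≈ 2.3028, π⊥ = -1+1·β' ≈ -1.3028 ∉ [-0.2, 0.2) ⇒ out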